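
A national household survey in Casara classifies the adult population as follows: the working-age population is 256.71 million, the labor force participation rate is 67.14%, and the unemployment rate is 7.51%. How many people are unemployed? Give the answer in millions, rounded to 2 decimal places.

About 12.94 million are unemployed.

Labor force = 0.6714 × 256.71 = 172.36 million.
Unemployed = 0.0751 × 172.36 ≈ 12.94 million.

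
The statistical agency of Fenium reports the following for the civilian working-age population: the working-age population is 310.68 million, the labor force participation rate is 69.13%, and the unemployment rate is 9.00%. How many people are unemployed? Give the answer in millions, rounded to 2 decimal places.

Labor force = 0.6913 × 310.68 = 214.77 million.
Unemployed = 0.0900 × 214.77 ≈ 19.33 million.

About 19.33 million are unemployed.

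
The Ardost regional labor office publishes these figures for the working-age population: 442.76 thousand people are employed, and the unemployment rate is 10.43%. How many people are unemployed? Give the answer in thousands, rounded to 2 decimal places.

Let U be the number unemployed. The labor force is E + U, and U/(E+U) = 0.1043.
So U = 0.1043 × 442.76 / (1 − 0.1043) = 46.1799 / 0.8957 ≈ 51.56 thousand.

About 51.56 thousand are unemployed.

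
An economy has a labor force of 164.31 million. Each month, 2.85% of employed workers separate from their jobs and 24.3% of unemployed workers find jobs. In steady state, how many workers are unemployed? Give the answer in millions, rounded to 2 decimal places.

About 17.25 million are unemployed in steady state.

Steady-state unemployment rate u* = s/(s+f) = 2.85/(2.85+24.3) = 0.104972.
Unemployed = u* × labor force = 0.104972 × 164.31 ≈ 17.25 million.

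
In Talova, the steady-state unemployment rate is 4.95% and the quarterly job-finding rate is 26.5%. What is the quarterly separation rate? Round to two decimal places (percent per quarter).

Separation rate ≈ 1.38% per quarter.

From u* = s/(s+f): s = u·f/(1−u).
s = 0.0495 × 26.5 / (1 − 0.0495) = 1.3117 / 0.9505 ≈ 1.38% per quarter.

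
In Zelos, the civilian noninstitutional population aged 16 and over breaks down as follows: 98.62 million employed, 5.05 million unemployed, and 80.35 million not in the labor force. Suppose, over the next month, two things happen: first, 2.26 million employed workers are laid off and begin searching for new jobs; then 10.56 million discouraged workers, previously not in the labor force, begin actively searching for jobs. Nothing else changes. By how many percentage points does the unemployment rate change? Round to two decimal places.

Initially, labor force = 98.62 + 5.05 = 103.67 million, so u = 5.05/103.67 = 4.87%.
After the first change, employed falls and unemployed rises by 2.26; labor force unchanged → E = 96.36, U = 7.31, labor force = 103.67 million.
After the second change, unemployed and labor force both rise by 10.56 → E = 96.36, U = 17.87, labor force = 114.23 million.
New unemployment rate = 17.87 / 114.23 = 15.64%.
Change = 15.64% − 4.87% = +10.77 percentage points.

The unemployment rate changes by +10.77 percentage points.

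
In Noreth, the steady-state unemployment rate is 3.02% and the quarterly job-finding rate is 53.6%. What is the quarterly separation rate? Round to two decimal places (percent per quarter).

From u* = s/(s+f): s = u·f/(1−u).
s = 0.0302 × 53.6 / (1 − 0.0302) = 1.6187 / 0.9698 ≈ 1.67% per quarter.

Separation rate ≈ 1.67% per quarter.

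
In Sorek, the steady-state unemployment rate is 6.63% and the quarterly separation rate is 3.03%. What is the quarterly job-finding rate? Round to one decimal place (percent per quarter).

Job-finding rate ≈ 42.7% per quarter.

From u* = s/(s+f): f = s·(1−u)/u.
f = 3.03 × (1 − 0.0663) / 0.0663 = 2.8291 / 0.0663 ≈ 42.7% per quarter.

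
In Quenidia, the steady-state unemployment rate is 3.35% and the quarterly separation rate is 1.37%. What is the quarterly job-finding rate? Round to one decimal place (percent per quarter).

From u* = s/(s+f): f = s·(1−u)/u.
f = 1.37 × (1 − 0.0335) / 0.0335 = 1.3241 / 0.0335 ≈ 39.5% per quarter.

Job-finding rate ≈ 39.5% per quarter.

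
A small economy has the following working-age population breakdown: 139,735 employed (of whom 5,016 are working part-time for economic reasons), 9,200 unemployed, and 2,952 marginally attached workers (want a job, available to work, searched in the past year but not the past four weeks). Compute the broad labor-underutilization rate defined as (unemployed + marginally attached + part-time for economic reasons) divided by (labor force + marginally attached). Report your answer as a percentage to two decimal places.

Broad underutilization rate ≈ 11.30%.

Labor force = 139,735 + 9,200 = 148,935.
Numerator = 9,200 + 2,952 + 5,016 = 17,168.
Denominator = 148,935 + 2,952 = 151,887.
Broad rate = 17,168 / 151,887 = 11.30%.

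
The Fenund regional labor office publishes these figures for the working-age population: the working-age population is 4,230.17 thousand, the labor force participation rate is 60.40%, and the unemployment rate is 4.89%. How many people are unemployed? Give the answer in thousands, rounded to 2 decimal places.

About 124.94 thousand are unemployed.

Labor force = 0.6040 × 4,230.17 = 2,555.02 thousand.
Unemployed = 0.0489 × 2,555.02 ≈ 124.94 thousand.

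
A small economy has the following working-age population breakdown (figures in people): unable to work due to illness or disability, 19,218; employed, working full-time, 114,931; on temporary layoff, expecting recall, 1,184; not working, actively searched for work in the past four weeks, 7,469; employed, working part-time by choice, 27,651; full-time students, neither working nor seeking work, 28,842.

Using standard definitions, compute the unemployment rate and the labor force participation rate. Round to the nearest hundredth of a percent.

Employed = 114,931 + 27,651 = 142,582.
Unemployed = 1,184 + 7,469 = 8,653 (jobless and actively searching, or on temporary layoff).
Labor force = 142,582 + 8,653 = 151,235.
Not in labor force = 19,218 + 28,842 = 48,060 (those not working and not actively searching are outside the labor force).
Civilian working-age population = 151,235 + 48,060 = 199,295.
Unemployment rate = 8,653 / 151,235 = 5.72%.
Labor force participation rate = 151,235 / 199,295 = 75.88%.

Unemployment rate ≈ 5.72%; labor force participation rate ≈ 75.88%.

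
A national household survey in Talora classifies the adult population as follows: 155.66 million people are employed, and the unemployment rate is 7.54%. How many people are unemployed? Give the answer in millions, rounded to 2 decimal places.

About 12.69 million are unemployed.

Let U be the number unemployed. The labor force is E + U, and U/(E+U) = 0.0754.
So U = 0.0754 × 155.66 / (1 − 0.0754) = 11.7368 / 0.9246 ≈ 12.69 million.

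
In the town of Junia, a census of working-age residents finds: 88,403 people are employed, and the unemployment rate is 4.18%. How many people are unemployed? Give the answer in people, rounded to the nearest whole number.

About 3,856 are unemployed.

Let U be the number unemployed. The labor force is E + U, and U/(E+U) = 0.0418.
So U = 0.0418 × 88,403 / (1 − 0.0418) = 3695.25 / 0.9582 ≈ 3,856.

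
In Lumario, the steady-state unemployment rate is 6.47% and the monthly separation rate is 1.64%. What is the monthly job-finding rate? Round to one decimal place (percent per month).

Job-finding rate ≈ 23.7% per month.

From u* = s/(s+f): f = s·(1−u)/u.
f = 1.64 × (1 − 0.0647) / 0.0647 = 1.5339 / 0.0647 ≈ 23.7% per month.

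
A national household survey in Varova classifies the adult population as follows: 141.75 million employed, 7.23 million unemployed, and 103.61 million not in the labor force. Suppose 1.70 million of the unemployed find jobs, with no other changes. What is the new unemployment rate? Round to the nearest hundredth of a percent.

Initially, labor force = 141.75 + 7.23 = 148.98 million, so u = 7.23/148.98 = 4.85%.
After the change, unemployed falls and employed rises by 1.70; labor force unchanged → E = 143.45, U = 5.53, labor force = 148.98 million.
New unemployment rate = 5.53 / 148.98 = 3.71%.

New unemployment rate ≈ 3.71%.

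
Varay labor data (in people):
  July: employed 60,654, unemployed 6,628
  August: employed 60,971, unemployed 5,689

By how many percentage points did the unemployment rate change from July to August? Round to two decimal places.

The unemployment rate changed by −1.32 percentage points.

July: labor force = 60,654 + 6,628 = 67,282; u = 6,628/67,282 = 9.85%.
August: labor force = 60,971 + 5,689 = 66,660; u = 5,689/66,660 = 8.53%.
Change = 8.53% − 9.85% = −1.32 pp.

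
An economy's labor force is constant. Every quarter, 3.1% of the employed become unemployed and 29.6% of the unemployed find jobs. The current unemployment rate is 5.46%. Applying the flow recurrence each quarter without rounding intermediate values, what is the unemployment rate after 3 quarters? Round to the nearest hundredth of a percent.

Unemployment rate after three quarters ≈ 8.25%.

With a fixed labor force, u_{t+1} = u_t + s·(1−u_t) − f·u_t = u_t·(1−s−f) + s.
Here 1−s−f = 0.673 and s = 0.031.
u_1 = 0.054600 × 0.673 + 0.031 = 0.067746.
u_2 = 0.067746 × 0.673 + 0.031 = 0.076593.
u_3 = 0.076593 × 0.673 + 0.031 = 0.082547.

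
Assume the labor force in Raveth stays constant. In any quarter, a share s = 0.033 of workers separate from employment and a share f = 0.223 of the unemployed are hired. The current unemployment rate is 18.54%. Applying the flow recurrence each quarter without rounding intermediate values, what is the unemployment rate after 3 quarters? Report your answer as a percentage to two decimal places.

Unemployment rate after three quarters ≈ 15.22%.

With a fixed labor force, u_{t+1} = u_t + s·(1−u_t) − f·u_t = u_t·(1−s−f) + s.
Here 1−s−f = 0.744 and s = 0.033.
u_1 = 0.185400 × 0.744 + 0.033 = 0.170938.
u_2 = 0.170938 × 0.744 + 0.033 = 0.160178.
u_3 = 0.160178 × 0.744 + 0.033 = 0.152172.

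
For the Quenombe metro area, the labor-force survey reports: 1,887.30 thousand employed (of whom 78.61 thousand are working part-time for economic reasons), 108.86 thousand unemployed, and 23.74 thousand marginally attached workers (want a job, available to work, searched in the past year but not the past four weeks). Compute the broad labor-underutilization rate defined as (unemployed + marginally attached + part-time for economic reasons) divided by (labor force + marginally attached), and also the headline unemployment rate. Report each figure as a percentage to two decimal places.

Labor force = 1,887.30 + 108.86 = 1,996.16 thousand.
Numerator = 108.86 + 23.74 + 78.61 = 211.21 thousand.
Denominator = 1,996.16 + 23.74 = 2,019.90 thousand.
Broad rate = 211.21 / 2,019.90 = 10.46%.
Headline unemployment rate = 108.86 / 1,996.16 = 5.45%.

Broad underutilization rate ≈ 10.46%; headline unemployment rate ≈ 5.45%.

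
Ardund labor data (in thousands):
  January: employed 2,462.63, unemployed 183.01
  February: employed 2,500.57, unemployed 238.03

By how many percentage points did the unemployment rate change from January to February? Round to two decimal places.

January: labor force = 2,462.63 + 183.01 = 2,645.64; u = 183.01/2,645.64 = 6.92%.
February: labor force = 2,500.57 + 238.03 = 2,738.60; u = 238.03/2,738.60 = 8.69%.
Change = 8.69% − 6.92% = +1.77 pp.

The unemployment rate changed by +1.77 percentage points.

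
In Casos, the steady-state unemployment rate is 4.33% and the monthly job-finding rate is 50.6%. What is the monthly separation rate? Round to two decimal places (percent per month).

Separation rate ≈ 2.29% per month.

From u* = s/(s+f): s = u·f/(1−u).
s = 0.0433 × 50.6 / (1 − 0.0433) = 2.1910 / 0.9567 ≈ 2.29% per month.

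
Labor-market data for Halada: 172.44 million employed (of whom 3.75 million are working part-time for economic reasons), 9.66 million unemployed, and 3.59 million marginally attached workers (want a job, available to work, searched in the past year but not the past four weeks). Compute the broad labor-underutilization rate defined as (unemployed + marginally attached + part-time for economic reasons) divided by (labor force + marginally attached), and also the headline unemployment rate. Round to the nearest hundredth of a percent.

Labor force = 172.44 + 9.66 = 182.10 million.
Numerator = 9.66 + 3.59 + 3.75 = 17.00 million.
Denominator = 182.10 + 3.59 = 185.69 million.
Broad rate = 17.00 / 185.69 = 9.16%.
Headline unemployment rate = 9.66 / 182.10 = 5.30%.

Broad underutilization rate ≈ 9.16%; headline unemployment rate ≈ 5.30%.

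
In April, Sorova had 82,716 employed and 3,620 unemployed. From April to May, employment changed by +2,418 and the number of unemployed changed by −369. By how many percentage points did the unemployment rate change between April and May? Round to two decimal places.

The unemployment rate changed by −0.51 percentage points.

April: labor force = 82,716 + 3,620 = 86,336; u = 3,620/86,336 = 4.19%.
May: labor force = 85,134 + 3,251 = 88,385; u = 3,251/88,385 = 3.68%.
Change = 3.68% − 4.19% = −0.51 pp.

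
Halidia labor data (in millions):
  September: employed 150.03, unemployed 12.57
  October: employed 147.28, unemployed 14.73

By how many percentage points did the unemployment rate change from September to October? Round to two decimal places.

September: labor force = 150.03 + 12.57 = 162.60; u = 12.57/162.60 = 7.73%.
October: labor force = 147.28 + 14.73 = 162.01; u = 14.73/162.01 = 9.09%.
Change = 9.09% − 7.73% = +1.36 pp.

The unemployment rate changed by +1.36 percentage points.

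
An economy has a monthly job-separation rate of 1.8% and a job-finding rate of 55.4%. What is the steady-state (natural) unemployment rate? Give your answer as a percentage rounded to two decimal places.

At steady state the flows balance: s·E = f·U, so U/(E+U) = s/(s+f).
u* = 1.8 / (1.8 + 55.4) = 1.8 / 57.20 = 3.15%.

Steady-state unemployment rate ≈ 3.15%.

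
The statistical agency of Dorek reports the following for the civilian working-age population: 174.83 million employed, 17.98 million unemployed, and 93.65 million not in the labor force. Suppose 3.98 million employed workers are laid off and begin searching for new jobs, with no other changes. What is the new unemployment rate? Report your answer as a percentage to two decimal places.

New unemployment rate ≈ 11.39%.

Initially, labor force = 174.83 + 17.98 = 192.81 million, so u = 17.98/192.81 = 9.33%.
After the change, employed falls and unemployed rises by 3.98; labor force unchanged → E = 170.85, U = 21.96, labor force = 192.81 million.
New unemployment rate = 21.96 / 192.81 = 11.39%.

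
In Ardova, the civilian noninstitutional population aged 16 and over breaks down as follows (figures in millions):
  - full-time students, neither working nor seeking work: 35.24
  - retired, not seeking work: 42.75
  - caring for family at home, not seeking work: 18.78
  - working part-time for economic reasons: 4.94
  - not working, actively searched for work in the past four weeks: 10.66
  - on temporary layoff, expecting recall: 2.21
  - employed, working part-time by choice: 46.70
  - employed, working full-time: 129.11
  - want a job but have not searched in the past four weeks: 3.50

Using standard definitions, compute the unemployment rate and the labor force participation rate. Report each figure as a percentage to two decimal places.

Unemployment rate ≈ 6.65%; labor force participation rate ≈ 65.88%.

Employed = 4.94 + 46.70 + 129.11 = 180.75 million (anyone who worked, including part-time for economic reasons, counts as employed).
Unemployed = 10.66 + 2.21 = 12.87 million (jobless and actively searching, or on temporary layoff).
Labor force = 180.75 + 12.87 = 193.62 million.
Not in labor force = 35.24 + 42.75 + 18.78 + 3.50 = 100.27 million (those not working and not actively searching are outside the labor force — including those who want a job but have given up searching).
Civilian working-age population = 193.62 + 100.27 = 293.89 million.
Unemployment rate = 12.87 / 193.62 = 6.65%.
Labor force participation rate = 193.62 / 293.89 = 65.88%.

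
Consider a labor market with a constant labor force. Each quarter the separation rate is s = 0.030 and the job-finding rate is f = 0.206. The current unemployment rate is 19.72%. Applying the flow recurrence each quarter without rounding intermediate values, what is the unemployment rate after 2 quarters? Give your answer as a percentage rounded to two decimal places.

Unemployment rate after two quarters ≈ 16.80%.

With a fixed labor force, u_{t+1} = u_t + s·(1−u_t) − f·u_t = u_t·(1−s−f) + s.
Here 1−s−f = 0.764 and s = 0.030.
u_1 = 0.197200 × 0.764 + 0.030 = 0.180661.
u_2 = 0.180661 × 0.764 + 0.030 = 0.168025.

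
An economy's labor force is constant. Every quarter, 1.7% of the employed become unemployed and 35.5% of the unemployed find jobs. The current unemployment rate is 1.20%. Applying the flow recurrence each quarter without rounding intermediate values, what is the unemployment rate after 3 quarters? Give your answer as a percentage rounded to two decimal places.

With a fixed labor force, u_{t+1} = u_t + s·(1−u_t) − f·u_t = u_t·(1−s−f) + s.
Here 1−s−f = 0.628 and s = 0.017.
u_1 = 0.012000 × 0.628 + 0.017 = 0.024536.
u_2 = 0.024536 × 0.628 + 0.017 = 0.032409.
u_3 = 0.032409 × 0.628 + 0.017 = 0.037353.

Unemployment rate after three quarters ≈ 3.74%.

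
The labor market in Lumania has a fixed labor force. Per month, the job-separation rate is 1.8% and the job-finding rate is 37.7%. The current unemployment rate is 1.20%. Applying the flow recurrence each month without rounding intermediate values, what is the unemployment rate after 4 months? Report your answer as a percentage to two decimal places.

Unemployment rate after four months ≈ 4.11%.

With a fixed labor force, u_{t+1} = u_t + s·(1−u_t) − f·u_t = u_t·(1−s−f) + s.
Here 1−s−f = 0.605 and s = 0.018.
u_1 = 0.012000 × 0.605 + 0.018 = 0.025260.
u_2 = 0.025260 × 0.605 + 0.018 = 0.033282.
u_3 = 0.033282 × 0.605 + 0.018 = 0.038136.
u_4 = 0.038136 × 0.605 + 0.018 = 0.041072.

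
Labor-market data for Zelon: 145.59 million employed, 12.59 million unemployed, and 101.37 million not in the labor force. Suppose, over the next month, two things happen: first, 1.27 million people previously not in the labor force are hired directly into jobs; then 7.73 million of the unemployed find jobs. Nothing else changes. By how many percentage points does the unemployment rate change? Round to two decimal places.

The unemployment rate changes by −4.91 percentage points.

Initially, labor force = 145.59 + 12.59 = 158.18 million, so u = 12.59/158.18 = 7.96%.
After the first change, employed and labor force both rise by 1.27; unemployed unchanged → E = 146.86, U = 12.59, labor force = 159.45 million.
After the second change, unemployed falls and employed rises by 7.73; labor force unchanged → E = 154.59, U = 4.86, labor force = 159.45 million.
New unemployment rate = 4.86 / 159.45 = 3.05%.
Change = 3.05% − 7.96% = −4.91 percentage points.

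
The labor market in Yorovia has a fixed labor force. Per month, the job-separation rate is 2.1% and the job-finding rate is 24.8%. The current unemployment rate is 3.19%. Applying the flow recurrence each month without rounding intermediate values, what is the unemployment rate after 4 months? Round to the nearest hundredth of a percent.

With a fixed labor force, u_{t+1} = u_t + s·(1−u_t) − f·u_t = u_t·(1−s−f) + s.
Here 1−s−f = 0.731 and s = 0.021.
u_1 = 0.031900 × 0.731 + 0.021 = 0.044319.
u_2 = 0.044319 × 0.731 + 0.021 = 0.053397.
u_3 = 0.053397 × 0.731 + 0.021 = 0.060033.
u_4 = 0.060033 × 0.731 + 0.021 = 0.064884.

Unemployment rate after four months ≈ 6.49%.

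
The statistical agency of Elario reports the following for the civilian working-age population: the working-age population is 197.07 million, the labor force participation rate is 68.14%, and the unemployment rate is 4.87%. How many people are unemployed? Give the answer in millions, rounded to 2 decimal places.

About 6.54 million are unemployed.

Labor force = 0.6814 × 197.07 = 134.28 million.
Unemployed = 0.0487 × 134.28 ≈ 6.54 million.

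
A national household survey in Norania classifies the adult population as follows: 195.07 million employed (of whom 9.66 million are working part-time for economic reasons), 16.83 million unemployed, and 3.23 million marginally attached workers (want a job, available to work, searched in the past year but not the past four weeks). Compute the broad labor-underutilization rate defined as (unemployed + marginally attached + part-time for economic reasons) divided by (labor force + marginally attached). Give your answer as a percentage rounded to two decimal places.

Broad underutilization rate ≈ 13.81%.

Labor force = 195.07 + 16.83 = 211.90 million.
Numerator = 16.83 + 3.23 + 9.66 = 29.72 million.
Denominator = 211.90 + 3.23 = 215.13 million.
Broad rate = 29.72 / 215.13 = 13.81%.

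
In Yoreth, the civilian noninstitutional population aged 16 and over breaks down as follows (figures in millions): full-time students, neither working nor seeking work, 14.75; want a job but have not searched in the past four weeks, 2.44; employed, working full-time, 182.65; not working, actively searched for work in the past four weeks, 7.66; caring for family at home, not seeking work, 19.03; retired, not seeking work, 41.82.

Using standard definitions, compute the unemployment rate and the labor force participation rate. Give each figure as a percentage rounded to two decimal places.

Employed = 182.65 million.
Unemployed = 7.66 million.
Labor force = 182.65 + 7.66 = 190.31 million.
Not in labor force = 14.75 + 2.44 + 19.03 + 41.82 = 78.04 million (those not working and not actively searching are outside the labor force — including those who want a job but have given up searching).
Civilian working-age population = 190.31 + 78.04 = 268.35 million.
Unemployment rate = 7.66 / 190.31 = 4.03%.
Labor force participation rate = 190.31 / 268.35 = 70.92%.

Unemployment rate ≈ 4.03%; labor force participation rate ≈ 70.92%.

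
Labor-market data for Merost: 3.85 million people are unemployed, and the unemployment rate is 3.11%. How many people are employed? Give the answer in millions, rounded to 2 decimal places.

Labor force = U / u = 3.85 / 0.0311 ≈ 123.79 million.
Employed = labor force − unemployed = 123.79 − 3.85 = 119.94 million.

About 119.94 million are employed.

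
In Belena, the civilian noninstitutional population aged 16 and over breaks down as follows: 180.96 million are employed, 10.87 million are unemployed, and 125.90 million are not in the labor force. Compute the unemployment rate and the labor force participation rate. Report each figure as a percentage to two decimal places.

Unemployment rate ≈ 5.67%; labor force participation rate ≈ 60.38%.

Labor force = employed + unemployed = 180.96 + 10.87 = 191.83 million.
Working-age population = 191.83 + 125.90 = 317.73 million.
Unemployment rate = 10.87 / 191.83 = 5.67%.
Labor force participation rate = 191.83 / 317.73 = 60.38%.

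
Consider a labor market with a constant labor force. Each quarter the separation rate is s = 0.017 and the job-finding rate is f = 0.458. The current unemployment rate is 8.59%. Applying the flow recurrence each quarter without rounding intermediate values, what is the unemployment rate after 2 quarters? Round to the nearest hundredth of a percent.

With a fixed labor force, u_{t+1} = u_t + s·(1−u_t) − f·u_t = u_t·(1−s−f) + s.
Here 1−s−f = 0.525 and s = 0.017.
u_1 = 0.085900 × 0.525 + 0.017 = 0.062098.
u_2 = 0.062098 × 0.525 + 0.017 = 0.049601.

Unemployment rate after two quarters ≈ 4.96%.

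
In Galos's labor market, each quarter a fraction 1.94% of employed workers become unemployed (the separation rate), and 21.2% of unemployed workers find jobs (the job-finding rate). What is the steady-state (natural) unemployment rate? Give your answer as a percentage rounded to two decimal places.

Steady-state unemployment rate ≈ 8.38%.

At steady state the flows balance: s·E = f·U, so U/(E+U) = s/(s+f).
u* = 1.94 / (1.94 + 21.2) = 1.94 / 23.14 = 8.38%.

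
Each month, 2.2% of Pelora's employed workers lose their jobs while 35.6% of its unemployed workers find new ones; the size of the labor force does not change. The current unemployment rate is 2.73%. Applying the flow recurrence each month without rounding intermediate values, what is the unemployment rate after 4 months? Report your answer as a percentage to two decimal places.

Unemployment rate after four months ≈ 5.36%.

With a fixed labor force, u_{t+1} = u_t + s·(1−u_t) − f·u_t = u_t·(1−s−f) + s.
Here 1−s−f = 0.622 and s = 0.022.
u_1 = 0.027300 × 0.622 + 0.022 = 0.038981.
u_2 = 0.038981 × 0.622 + 0.022 = 0.046246.
u_3 = 0.046246 × 0.622 + 0.022 = 0.050765.
u_4 = 0.050765 × 0.622 + 0.022 = 0.053576.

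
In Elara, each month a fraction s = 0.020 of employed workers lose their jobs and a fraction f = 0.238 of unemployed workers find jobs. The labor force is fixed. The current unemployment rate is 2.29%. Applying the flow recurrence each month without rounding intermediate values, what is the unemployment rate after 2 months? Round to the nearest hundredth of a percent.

With a fixed labor force, u_{t+1} = u_t + s·(1−u_t) − f·u_t = u_t·(1−s−f) + s.
Here 1−s−f = 0.742 and s = 0.020.
u_1 = 0.022900 × 0.742 + 0.020 = 0.036992.
u_2 = 0.036992 × 0.742 + 0.020 = 0.047448.

Unemployment rate after two months ≈ 4.74%.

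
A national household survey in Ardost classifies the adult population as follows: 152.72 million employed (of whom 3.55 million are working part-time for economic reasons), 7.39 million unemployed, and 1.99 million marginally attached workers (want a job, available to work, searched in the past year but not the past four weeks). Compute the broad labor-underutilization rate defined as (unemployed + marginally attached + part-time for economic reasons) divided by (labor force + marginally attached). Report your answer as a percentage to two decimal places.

Broad underutilization rate ≈ 7.98%.

Labor force = 152.72 + 7.39 = 160.11 million.
Numerator = 7.39 + 1.99 + 3.55 = 12.93 million.
Denominator = 160.11 + 1.99 = 162.10 million.
Broad rate = 12.93 / 162.10 = 7.98%.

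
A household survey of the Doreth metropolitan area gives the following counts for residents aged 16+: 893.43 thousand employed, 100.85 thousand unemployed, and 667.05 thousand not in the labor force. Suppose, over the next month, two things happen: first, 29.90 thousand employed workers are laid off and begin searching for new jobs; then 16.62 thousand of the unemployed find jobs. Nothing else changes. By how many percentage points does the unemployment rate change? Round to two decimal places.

The unemployment rate changes by +1.34 percentage points.

Initially, labor force = 893.43 + 100.85 = 994.28 thousand, so u = 100.85/994.28 = 10.14%.
After the first change, employed falls and unemployed rises by 29.90; labor force unchanged → E = 863.53, U = 130.75, labor force = 994.28 thousand.
After the second change, unemployed falls and employed rises by 16.62; labor force unchanged → E = 880.15, U = 114.13, labor force = 994.28 thousand.
New unemployment rate = 114.13 / 994.28 = 11.48%.
Change = 11.48% − 10.14% = +1.34 percentage points.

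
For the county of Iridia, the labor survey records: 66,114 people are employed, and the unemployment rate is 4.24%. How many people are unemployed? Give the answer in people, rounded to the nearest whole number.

Let U be the number unemployed. The labor force is E + U, and U/(E+U) = 0.0424.
So U = 0.0424 × 66,114 / (1 − 0.0424) = 2803.23 / 0.9576 ≈ 2,927.

About 2,927 are unemployed.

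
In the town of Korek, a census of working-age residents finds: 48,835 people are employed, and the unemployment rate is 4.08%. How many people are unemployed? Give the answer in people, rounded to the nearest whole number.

About 2,077 are unemployed.

Let U be the number unemployed. The labor force is E + U, and U/(E+U) = 0.0408.
So U = 0.0408 × 48,835 / (1 − 0.0408) = 1992.47 / 0.9592 ≈ 2,077.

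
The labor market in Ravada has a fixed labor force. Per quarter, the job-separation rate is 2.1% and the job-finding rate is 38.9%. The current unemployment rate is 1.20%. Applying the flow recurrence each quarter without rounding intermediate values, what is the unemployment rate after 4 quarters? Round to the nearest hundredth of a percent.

With a fixed labor force, u_{t+1} = u_t + s·(1−u_t) − f·u_t = u_t·(1−s−f) + s.
Here 1−s−f = 0.590 and s = 0.021.
u_1 = 0.012000 × 0.590 + 0.021 = 0.028080.
u_2 = 0.028080 × 0.590 + 0.021 = 0.037567.
u_3 = 0.037567 × 0.590 + 0.021 = 0.043165.
u_4 = 0.043165 × 0.590 + 0.021 = 0.046467.

Unemployment rate after four quarters ≈ 4.65%.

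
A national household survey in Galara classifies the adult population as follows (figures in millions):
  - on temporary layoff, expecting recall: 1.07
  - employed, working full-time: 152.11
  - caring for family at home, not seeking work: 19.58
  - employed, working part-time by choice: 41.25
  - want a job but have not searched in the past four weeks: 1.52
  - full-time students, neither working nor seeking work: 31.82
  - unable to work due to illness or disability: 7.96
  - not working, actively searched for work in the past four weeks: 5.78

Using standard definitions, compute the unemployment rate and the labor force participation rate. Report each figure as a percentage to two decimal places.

Unemployment rate ≈ 3.42%; labor force participation rate ≈ 76.68%.

Employed = 152.11 + 41.25 = 193.36 million.
Unemployed = 1.07 + 5.78 = 6.85 million (jobless and actively searching, or on temporary layoff).
Labor force = 193.36 + 6.85 = 200.21 million.
Not in labor force = 19.58 + 1.52 + 31.82 + 7.96 = 60.88 million (those not working and not actively searching are outside the labor force — including those who want a job but have given up searching).
Civilian working-age population = 200.21 + 60.88 = 261.09 million.
Unemployment rate = 6.85 / 200.21 = 3.42%.
Labor force participation rate = 200.21 / 261.09 = 76.68%.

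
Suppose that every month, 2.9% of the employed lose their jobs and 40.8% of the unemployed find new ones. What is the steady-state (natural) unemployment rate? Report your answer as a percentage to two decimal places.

Steady-state unemployment rate ≈ 6.64%.

At steady state the flows balance: s·E = f·U, so U/(E+U) = s/(s+f).
u* = 2.9 / (2.9 + 40.8) = 2.9 / 43.70 = 6.64%.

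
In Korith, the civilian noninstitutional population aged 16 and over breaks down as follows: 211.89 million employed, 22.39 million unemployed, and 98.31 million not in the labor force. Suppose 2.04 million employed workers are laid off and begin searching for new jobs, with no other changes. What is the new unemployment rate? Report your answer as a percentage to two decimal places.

Initially, labor force = 211.89 + 22.39 = 234.28 million, so u = 22.39/234.28 = 9.56%.
After the change, employed falls and unemployed rises by 2.04; labor force unchanged → E = 209.85, U = 24.43, labor force = 234.28 million.
New unemployment rate = 24.43 / 234.28 = 10.43%.

New unemployment rate ≈ 10.43%.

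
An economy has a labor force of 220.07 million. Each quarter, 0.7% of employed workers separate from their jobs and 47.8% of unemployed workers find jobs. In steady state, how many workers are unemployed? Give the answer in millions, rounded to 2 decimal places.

About 3.18 million are unemployed in steady state.

Steady-state unemployment rate u* = s/(s+f) = 0.7/(0.7+47.8) = 0.014433.
Unemployed = u* × labor force = 0.014433 × 220.07 ≈ 3.18 million.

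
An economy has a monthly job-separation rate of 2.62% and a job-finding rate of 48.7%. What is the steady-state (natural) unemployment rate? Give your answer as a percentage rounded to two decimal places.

Steady-state unemployment rate ≈ 5.11%.

At steady state the flows balance: s·E = f·U, so U/(E+U) = s/(s+f).
u* = 2.62 / (2.62 + 48.7) = 2.62 / 51.32 = 5.11%.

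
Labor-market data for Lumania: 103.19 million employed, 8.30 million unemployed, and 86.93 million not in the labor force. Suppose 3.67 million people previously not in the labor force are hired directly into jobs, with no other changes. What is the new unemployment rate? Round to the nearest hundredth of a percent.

New unemployment rate ≈ 7.21%.

Initially, labor force = 103.19 + 8.30 = 111.49 million, so u = 8.30/111.49 = 7.44%.
After the change, employed and labor force both rise by 3.67; unemployed unchanged → E = 106.86, U = 8.30, labor force = 115.16 million.
New unemployment rate = 8.30 / 115.16 = 7.21%.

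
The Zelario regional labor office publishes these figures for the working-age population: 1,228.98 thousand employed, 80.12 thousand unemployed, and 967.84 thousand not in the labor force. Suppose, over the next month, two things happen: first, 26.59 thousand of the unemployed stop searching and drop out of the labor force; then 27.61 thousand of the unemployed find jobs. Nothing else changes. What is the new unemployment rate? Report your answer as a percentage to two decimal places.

Initially, labor force = 1,228.98 + 80.12 = 1,309.10 thousand, so u = 80.12/1,309.10 = 6.12%.
After the first change, unemployed and labor force both fall by 26.59 → E = 1,228.98, U = 53.53, labor force = 1,282.51 thousand.
After the second change, unemployed falls and employed rises by 27.61; labor force unchanged → E = 1,256.59, U = 25.92, labor force = 1,282.51 thousand.
New unemployment rate = 25.92 / 1,282.51 = 2.02%.

New unemployment rate ≈ 2.02%.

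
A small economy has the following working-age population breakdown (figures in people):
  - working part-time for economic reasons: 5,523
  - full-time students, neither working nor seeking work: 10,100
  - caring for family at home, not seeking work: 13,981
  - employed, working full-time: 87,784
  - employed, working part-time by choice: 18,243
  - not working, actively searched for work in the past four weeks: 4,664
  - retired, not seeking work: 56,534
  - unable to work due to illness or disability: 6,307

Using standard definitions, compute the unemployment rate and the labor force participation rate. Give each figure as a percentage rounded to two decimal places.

Employed = 5,523 + 87,784 + 18,243 = 111,550 (anyone who worked, including part-time for economic reasons, counts as employed).
Unemployed = 4,664.
Labor force = 111,550 + 4,664 = 116,214.
Not in labor force = 10,100 + 13,981 + 56,534 + 6,307 = 86,922 (those not working and not actively searching are outside the labor force).
Civilian working-age population = 116,214 + 86,922 = 203,136.
Unemployment rate = 4,664 / 116,214 = 4.01%.
Labor force participation rate = 116,214 / 203,136 = 57.21%.

Unemployment rate ≈ 4.01%; labor force participation rate ≈ 57.21%.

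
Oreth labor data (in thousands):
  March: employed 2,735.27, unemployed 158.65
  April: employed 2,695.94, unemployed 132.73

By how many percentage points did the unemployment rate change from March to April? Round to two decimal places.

March: labor force = 2,735.27 + 158.65 = 2,893.92; u = 158.65/2,893.92 = 5.48%.
April: labor force = 2,695.94 + 132.73 = 2,828.67; u = 132.73/2,828.67 = 4.69%.
Change = 4.69% − 5.48% = −0.79 pp.

The unemployment rate changed by −0.79 percentage points.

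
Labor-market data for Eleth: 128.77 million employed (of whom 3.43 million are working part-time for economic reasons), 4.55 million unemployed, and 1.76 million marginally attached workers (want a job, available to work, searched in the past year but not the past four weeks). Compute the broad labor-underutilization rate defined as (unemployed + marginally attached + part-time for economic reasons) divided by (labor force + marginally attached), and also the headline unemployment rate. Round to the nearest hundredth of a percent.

Labor force = 128.77 + 4.55 = 133.32 million.
Numerator = 4.55 + 1.76 + 3.43 = 9.74 million.
Denominator = 133.32 + 1.76 = 135.08 million.
Broad rate = 9.74 / 135.08 = 7.21%.
Headline unemployment rate = 4.55 / 133.32 = 3.41%.

Broad underutilization rate ≈ 7.21%; headline unemployment rate ≈ 3.41%.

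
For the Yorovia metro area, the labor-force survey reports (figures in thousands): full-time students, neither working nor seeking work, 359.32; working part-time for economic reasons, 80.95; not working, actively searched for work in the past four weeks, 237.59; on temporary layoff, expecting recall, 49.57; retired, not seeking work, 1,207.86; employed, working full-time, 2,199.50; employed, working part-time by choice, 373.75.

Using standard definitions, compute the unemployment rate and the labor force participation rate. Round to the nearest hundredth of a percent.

Employed = 80.95 + 2,199.50 + 373.75 = 2,654.20 thousand (anyone who worked, including part-time for economic reasons, counts as employed).
Unemployed = 237.59 + 49.57 = 287.16 thousand (jobless and actively searching, or on temporary layoff).
Labor force = 2,654.20 + 287.16 = 2,941.36 thousand.
Not in labor force = 359.32 + 1,207.86 = 1,567.18 thousand (those not working and not actively searching are outside the labor force).
Civilian working-age population = 2,941.36 + 1,567.18 = 4,508.54 thousand.
Unemployment rate = 287.16 / 2,941.36 = 9.76%.
Labor force participation rate = 2,941.36 / 4,508.54 = 65.24%.

Unemployment rate ≈ 9.76%; labor force participation rate ≈ 65.24%.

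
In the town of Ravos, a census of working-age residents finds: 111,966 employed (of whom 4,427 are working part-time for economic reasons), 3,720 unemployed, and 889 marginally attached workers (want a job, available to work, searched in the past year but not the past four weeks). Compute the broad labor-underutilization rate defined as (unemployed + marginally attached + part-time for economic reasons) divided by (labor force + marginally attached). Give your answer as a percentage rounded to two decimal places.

Broad underutilization rate ≈ 7.75%.

Labor force = 111,966 + 3,720 = 115,686.
Numerator = 3,720 + 889 + 4,427 = 9,036.
Denominator = 115,686 + 889 = 116,575.
Broad rate = 9,036 / 116,575 = 7.75%.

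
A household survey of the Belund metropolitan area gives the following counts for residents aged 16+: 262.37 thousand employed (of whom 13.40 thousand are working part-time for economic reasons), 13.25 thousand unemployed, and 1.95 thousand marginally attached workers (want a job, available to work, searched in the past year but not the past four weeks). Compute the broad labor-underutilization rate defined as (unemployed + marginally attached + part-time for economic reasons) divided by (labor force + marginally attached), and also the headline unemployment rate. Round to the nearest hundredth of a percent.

Broad underutilization rate ≈ 10.30%; headline unemployment rate ≈ 4.81%.

Labor force = 262.37 + 13.25 = 275.62 thousand.
Numerator = 13.25 + 1.95 + 13.40 = 28.60 thousand.
Denominator = 275.62 + 1.95 = 277.57 thousand.
Broad rate = 28.60 / 277.57 = 10.30%.
Headline unemployment rate = 13.25 / 275.62 = 4.81%.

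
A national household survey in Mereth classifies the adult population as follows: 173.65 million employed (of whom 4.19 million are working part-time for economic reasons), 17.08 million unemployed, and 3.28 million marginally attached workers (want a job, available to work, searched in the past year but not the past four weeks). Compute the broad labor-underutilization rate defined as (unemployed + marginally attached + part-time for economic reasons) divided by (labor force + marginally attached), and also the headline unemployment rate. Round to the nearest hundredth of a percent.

Broad underutilization rate ≈ 12.65%; headline unemployment rate ≈ 8.96%.

Labor force = 173.65 + 17.08 = 190.73 million.
Numerator = 17.08 + 3.28 + 4.19 = 24.55 million.
Denominator = 190.73 + 3.28 = 194.01 million.
Broad rate = 24.55 / 194.01 = 12.65%.
Headline unemployment rate = 17.08 / 190.73 = 8.96%.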